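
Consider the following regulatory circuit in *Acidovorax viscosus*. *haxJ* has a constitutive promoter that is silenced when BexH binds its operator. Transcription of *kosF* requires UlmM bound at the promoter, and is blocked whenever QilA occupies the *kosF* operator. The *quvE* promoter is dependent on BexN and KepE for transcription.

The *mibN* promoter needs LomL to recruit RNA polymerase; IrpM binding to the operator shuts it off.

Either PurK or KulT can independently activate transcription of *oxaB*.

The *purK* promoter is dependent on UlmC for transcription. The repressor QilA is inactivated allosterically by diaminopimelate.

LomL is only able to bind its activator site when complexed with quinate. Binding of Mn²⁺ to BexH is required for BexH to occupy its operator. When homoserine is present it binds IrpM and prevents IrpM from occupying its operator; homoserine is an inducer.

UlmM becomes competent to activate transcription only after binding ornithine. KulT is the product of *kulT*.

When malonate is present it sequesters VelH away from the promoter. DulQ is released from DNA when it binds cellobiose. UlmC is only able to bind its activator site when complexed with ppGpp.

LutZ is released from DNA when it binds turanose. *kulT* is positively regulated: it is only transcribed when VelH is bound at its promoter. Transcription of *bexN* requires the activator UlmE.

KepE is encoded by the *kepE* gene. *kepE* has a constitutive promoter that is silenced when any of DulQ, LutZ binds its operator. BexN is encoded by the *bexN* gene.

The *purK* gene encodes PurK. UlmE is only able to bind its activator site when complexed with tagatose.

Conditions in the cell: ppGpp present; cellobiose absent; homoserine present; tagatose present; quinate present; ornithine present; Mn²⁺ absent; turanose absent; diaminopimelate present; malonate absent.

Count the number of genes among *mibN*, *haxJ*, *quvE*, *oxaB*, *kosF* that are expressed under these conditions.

4

Homoserine is present, so IrpM is inactive.
Quinate is present, so LomL is active.
No repressor is bound and LomL is active, so *mibN* is transcribed.
→ *mibN* is ON.
Mn²⁺ is absent, so BexH is inactive.
With no repressor bound, *haxJ* is transcribed.
→ *haxJ* is ON.
Tagatose is present, so UlmE is active.
No repressor is bound and UlmE is active, so *bexN* is transcribed.
So BexN is produced and active.
Cellobiose is absent, so DulQ is active.
Turanose is absent, so LutZ is active.
With repressor DulQ bound, *kepE* is not transcribed.
So KepE is not produced.
Required activator KepE is absent, so *quvE* is not transcribed.
→ *quvE* is OFF.
ppGpp is present, so UlmC is active.
No repressor is bound and UlmC is active, so *purK* is transcribed.
So PurK is produced and active.
Malonate is absent, so VelH is active.
No repressor is bound and VelH is active, so *kulT* is transcribed.
So KulT is produced and active.
Activator PurK is present, so *oxaB* is transcribed.
→ *oxaB* is ON.
Diaminopimelate is present, so QilA is inactive.
Ornithine is present, so UlmM is active.
No repressor is bound and UlmM is active, so *kosF* is transcribed.
→ *kosF* is ON.
4 of the 5 genes are transcribed.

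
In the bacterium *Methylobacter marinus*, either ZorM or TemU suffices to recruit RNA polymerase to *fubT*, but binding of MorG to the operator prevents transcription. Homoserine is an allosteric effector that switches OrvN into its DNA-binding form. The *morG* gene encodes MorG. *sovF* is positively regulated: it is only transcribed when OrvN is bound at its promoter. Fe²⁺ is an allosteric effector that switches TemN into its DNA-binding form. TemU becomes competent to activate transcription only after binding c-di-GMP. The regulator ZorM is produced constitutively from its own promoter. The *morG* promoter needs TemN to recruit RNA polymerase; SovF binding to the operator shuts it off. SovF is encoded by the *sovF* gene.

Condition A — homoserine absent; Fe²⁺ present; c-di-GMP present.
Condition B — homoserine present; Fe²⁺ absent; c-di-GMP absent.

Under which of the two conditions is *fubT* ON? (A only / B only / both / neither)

Condition A:
Homoserine is absent, so OrvN is inactive.
Required activator OrvN is absent, so *sovF* is not transcribed.
So SovF is not produced.
Fe²⁺ is present, so TemN is active.
No repressor is bound and TemN is active, so *morG* is transcribed.
So MorG is produced and active.
ZorM is produced constitutively and is active.
c-di-GMP is present, so TemU is active.
With repressor MorG bound, *fubT* is not transcribed.
→ *fubT* is OFF in A.
Condition B:
Homoserine is present, so OrvN is active.
No repressor is bound and OrvN is active, so *sovF* is transcribed.
So SovF is produced and active.
Fe²⁺ is absent, so TemN is inactive.
With repressor SovF bound, *morG* is not transcribed.
So MorG is not produced.
ZorM is produced constitutively and is active.
c-di-GMP is absent, so TemU is inactive.
Activator ZorM is present, so *fubT* is transcribed.
→ *fubT* is ON in B.

B only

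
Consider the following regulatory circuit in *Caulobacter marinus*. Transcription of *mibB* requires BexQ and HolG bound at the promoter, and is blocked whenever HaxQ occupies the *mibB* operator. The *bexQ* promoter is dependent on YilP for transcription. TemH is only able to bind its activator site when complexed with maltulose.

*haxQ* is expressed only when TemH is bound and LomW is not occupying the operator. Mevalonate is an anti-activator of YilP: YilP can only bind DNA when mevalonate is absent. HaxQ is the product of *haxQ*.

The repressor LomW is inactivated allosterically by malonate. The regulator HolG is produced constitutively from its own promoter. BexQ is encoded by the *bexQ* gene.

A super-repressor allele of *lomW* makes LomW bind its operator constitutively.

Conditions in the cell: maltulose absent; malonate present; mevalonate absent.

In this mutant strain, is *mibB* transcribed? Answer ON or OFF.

LomW is constitutively active in this strain.
Maltulose is absent, so TemH is inactive.
With repressor LomW bound, *haxQ* is not transcribed.
So HaxQ is not produced.
Mevalonate is absent, so YilP is active.
No repressor is bound and YilP is active, so *bexQ* is transcribed.
So BexQ is produced and active.
HolG is produced constitutively and is active.
No repressor is bound and BexQ and HolG are active, so *mibB* is transcribed.

ON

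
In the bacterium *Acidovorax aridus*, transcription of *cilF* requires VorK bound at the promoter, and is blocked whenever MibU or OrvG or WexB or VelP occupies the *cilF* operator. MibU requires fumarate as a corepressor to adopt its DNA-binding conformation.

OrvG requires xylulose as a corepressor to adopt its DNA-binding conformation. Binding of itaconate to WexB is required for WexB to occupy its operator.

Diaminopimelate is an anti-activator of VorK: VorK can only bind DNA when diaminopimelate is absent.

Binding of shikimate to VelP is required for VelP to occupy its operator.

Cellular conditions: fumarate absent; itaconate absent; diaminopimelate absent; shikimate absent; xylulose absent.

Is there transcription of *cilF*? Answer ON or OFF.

Fumarate is absent, so MibU is inactive.
Xylulose is absent, so OrvG is inactive.
Itaconate is absent, so WexB is inactive.
Diaminopimelate is absent, so VorK is active.
Shikimate is absent, so VelP is inactive.
No repressor is bound and VorK is active, so *cilF* is transcribed.

ON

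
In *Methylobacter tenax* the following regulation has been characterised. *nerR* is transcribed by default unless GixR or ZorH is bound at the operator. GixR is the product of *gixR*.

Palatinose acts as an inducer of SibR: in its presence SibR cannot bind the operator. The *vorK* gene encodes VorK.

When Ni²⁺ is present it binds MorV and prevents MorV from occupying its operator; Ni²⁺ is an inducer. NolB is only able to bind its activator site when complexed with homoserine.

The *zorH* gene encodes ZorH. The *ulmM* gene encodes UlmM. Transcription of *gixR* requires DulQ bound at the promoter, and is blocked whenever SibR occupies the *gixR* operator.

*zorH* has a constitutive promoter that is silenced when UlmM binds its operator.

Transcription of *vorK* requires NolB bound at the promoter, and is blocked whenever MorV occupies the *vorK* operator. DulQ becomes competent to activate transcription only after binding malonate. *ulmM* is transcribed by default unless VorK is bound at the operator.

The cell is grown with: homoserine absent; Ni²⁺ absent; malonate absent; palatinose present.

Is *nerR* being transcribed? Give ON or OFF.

Palatinose is present, so SibR is inactive.
Malonate is absent, so DulQ is inactive.
Required activator DulQ is absent, so *gixR* is not transcribed.
So GixR is not produced.
Homoserine is absent, so NolB is inactive.
Ni²⁺ is absent, so MorV is active.
With repressor MorV bound, *vorK* is not transcribed.
So VorK is not produced.
With no repressor bound, *ulmM* is transcribed.
So UlmM is produced and active.
With repressor UlmM bound, *zorH* is not transcribed.
So ZorH is not produced.
With no repressor bound, *nerR* is transcribed.

ON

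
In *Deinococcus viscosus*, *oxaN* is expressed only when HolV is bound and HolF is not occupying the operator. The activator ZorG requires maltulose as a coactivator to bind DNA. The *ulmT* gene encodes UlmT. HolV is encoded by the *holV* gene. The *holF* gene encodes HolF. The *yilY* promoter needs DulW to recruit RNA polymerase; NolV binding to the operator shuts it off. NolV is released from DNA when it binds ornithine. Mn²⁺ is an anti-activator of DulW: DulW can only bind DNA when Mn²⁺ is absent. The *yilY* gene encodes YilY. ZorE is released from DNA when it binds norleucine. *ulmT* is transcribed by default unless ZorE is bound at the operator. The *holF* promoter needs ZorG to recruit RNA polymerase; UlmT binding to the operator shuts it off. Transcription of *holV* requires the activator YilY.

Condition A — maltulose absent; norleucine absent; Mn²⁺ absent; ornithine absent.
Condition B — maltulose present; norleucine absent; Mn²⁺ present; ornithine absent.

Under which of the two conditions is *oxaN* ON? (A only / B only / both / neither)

Condition A:
Maltulose is absent, so ZorG is inactive.
Norleucine is absent, so ZorE is active.
With repressor ZorE bound, *ulmT* is not transcribed.
So UlmT is not produced.
Required activator ZorG is absent, so *holF* is not transcribed.
So HolF is not produced.
Mn²⁺ is absent, so DulW is active.
Ornithine is absent, so NolV is active.
With repressor NolV bound, *yilY* is not transcribed.
So YilY is not produced.
Required activator YilY is absent, so *holV* is not transcribed.
So HolV is not produced.
Required activator HolV is absent, so *oxaN* is not transcribed.
→ *oxaN* is OFF in A.
Condition B:
Maltulose is present, so ZorG is active.
Norleucine is absent, so ZorE is active.
With repressor ZorE bound, *ulmT* is not transcribed.
So UlmT is not produced.
No repressor is bound and ZorG is active, so *holF* is transcribed.
So HolF is produced and active.
Mn²⁺ is present, so DulW is inactive.
Ornithine is absent, so NolV is active.
With repressor NolV bound, *yilY* is not transcribed.
So YilY is not produced.
Required activator YilY is absent, so *holV* is not transcribed.
So HolV is not produced.
With repressor HolF bound, *oxaN* is not transcribed.
→ *oxaN* is OFF in B.

neither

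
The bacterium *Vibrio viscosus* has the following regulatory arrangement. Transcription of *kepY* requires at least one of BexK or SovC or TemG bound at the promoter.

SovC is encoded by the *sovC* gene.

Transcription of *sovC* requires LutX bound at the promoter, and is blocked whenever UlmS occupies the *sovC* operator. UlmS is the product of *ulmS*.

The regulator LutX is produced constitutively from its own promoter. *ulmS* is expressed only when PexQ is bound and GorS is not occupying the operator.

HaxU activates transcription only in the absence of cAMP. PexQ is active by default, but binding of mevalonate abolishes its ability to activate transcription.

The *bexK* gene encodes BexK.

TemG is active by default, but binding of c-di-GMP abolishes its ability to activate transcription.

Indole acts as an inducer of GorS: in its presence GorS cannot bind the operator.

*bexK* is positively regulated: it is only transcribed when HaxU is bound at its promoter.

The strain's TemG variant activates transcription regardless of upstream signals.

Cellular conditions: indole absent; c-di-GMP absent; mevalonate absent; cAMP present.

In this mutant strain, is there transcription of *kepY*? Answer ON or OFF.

ON

cAMP is present, so HaxU is inactive.
Required activator HaxU is absent, so *bexK* is not transcribed.
So BexK is not produced.
Indole is absent, so GorS is active.
Mevalonate is absent, so PexQ is active.
With repressor GorS bound, *ulmS* is not transcribed.
So UlmS is not produced.
LutX is produced constitutively and is active.
No repressor is bound and LutX is active, so *sovC* is transcribed.
So SovC is produced and active.
TemG is constitutively active in this strain.
Activator SovC is present, so *kepY* is transcribed.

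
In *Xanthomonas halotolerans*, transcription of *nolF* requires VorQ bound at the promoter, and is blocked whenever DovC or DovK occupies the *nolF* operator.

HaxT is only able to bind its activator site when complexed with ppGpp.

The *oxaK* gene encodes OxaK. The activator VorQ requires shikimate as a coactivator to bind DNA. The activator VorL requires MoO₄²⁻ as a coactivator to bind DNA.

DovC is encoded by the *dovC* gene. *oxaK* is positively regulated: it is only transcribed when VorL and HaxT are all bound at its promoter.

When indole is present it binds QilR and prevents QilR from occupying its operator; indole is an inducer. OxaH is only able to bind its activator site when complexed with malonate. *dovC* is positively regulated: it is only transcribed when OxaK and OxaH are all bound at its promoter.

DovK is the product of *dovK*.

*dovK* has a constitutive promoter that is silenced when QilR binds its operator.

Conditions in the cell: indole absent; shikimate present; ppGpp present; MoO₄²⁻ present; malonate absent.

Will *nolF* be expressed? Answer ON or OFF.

MoO₄²⁻ is present, so VorL is active.
ppGpp is present, so HaxT is active.
No repressor is bound and VorL and HaxT are active, so *oxaK* is transcribed.
So OxaK is produced and active.
Malonate is absent, so OxaH is inactive.
Required activator OxaH is absent, so *dovC* is not transcribed.
So DovC is not produced.
Shikimate is present, so VorQ is active.
Indole is absent, so QilR is active.
With repressor QilR bound, *dovK* is not transcribed.
So DovK is not produced.
No repressor is bound and VorQ is active, so *nolF* is transcribed.

ON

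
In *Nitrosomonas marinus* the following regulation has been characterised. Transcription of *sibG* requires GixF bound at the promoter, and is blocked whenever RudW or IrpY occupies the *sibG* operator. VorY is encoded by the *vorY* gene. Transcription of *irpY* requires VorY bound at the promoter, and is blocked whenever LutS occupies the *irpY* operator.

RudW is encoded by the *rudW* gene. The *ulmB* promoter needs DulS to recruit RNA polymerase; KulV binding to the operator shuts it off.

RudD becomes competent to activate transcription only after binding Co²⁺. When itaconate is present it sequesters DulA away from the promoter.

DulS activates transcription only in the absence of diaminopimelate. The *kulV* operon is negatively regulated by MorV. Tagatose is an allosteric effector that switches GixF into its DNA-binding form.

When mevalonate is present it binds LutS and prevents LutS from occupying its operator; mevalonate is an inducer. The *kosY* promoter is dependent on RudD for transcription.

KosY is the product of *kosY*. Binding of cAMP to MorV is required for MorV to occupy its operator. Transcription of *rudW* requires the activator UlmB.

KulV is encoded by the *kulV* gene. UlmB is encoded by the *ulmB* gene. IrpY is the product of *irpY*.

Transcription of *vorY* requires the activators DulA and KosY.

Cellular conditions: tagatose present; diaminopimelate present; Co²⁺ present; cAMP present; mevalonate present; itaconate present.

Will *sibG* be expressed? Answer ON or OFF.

Diaminopimelate is present, so DulS is inactive.
cAMP is present, so MorV is active.
With repressor MorV bound, *kulV* is not transcribed.
So KulV is not produced.
Required activator DulS is absent, so *ulmB* is not transcribed.
So UlmB is not produced.
Required activator UlmB is absent, so *rudW* is not transcribed.
So RudW is not produced.
Itaconate is present, so DulA is inactive.
Co²⁺ is present, so RudD is active.
No repressor is bound and RudD is active, so *kosY* is transcribed.
So KosY is produced and active.
Required activator DulA is absent, so *vorY* is not transcribed.
So VorY is not produced.
Mevalonate is present, so LutS is inactive.
Required activator VorY is absent, so *irpY* is not transcribed.
So IrpY is not produced.
Tagatose is present, so GixF is active.
No repressor is bound and GixF is active, so *sibG* is transcribed.

ON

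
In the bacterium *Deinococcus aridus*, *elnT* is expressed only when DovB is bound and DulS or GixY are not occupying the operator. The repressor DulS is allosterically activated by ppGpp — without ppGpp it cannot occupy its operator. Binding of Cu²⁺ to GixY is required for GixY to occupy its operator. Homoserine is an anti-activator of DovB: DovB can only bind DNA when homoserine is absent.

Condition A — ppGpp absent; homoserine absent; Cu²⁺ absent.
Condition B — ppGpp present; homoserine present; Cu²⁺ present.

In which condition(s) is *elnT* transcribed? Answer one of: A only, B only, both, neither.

A only

Condition A:
ppGpp is absent, so DulS is inactive.
Homoserine is absent, so DovB is active.
Cu²⁺ is absent, so GixY is inactive.
No repressor is bound and DovB is active, so *elnT* is transcribed.
→ *elnT* is ON in A.
Condition B:
ppGpp is present, so DulS is active.
Homoserine is present, so DovB is inactive.
Cu²⁺ is present, so GixY is active.
With repressor DulS bound, *elnT* is not transcribed.
→ *elnT* is OFF in B.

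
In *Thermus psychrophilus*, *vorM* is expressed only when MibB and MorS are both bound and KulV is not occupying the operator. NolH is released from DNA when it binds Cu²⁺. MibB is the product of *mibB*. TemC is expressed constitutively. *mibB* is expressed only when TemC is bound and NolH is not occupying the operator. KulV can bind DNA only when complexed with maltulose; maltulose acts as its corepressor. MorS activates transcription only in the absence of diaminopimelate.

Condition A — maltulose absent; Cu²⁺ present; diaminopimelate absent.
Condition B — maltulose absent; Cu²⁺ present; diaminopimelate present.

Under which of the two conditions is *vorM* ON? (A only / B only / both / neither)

A only

Condition A:
Maltulose is absent, so KulV is inactive.
TemC is produced constitutively and is active.
Cu²⁺ is present, so NolH is inactive.
No repressor is bound and TemC is active, so *mibB* is transcribed.
So MibB is produced and active.
Diaminopimelate is absent, so MorS is active.
No repressor is bound and MibB and MorS are active, so *vorM* is transcribed.
→ *vorM* is ON in A.
Condition B:
Maltulose is absent, so KulV is inactive.
TemC is produced constitutively and is active.
Cu²⁺ is present, so NolH is inactive.
No repressor is bound and TemC is active, so *mibB* is transcribed.
So MibB is produced and active.
Diaminopimelate is present, so MorS is inactive.
Required activator MorS is absent, so *vorM* is not transcribed.
→ *vorM* is OFF in B.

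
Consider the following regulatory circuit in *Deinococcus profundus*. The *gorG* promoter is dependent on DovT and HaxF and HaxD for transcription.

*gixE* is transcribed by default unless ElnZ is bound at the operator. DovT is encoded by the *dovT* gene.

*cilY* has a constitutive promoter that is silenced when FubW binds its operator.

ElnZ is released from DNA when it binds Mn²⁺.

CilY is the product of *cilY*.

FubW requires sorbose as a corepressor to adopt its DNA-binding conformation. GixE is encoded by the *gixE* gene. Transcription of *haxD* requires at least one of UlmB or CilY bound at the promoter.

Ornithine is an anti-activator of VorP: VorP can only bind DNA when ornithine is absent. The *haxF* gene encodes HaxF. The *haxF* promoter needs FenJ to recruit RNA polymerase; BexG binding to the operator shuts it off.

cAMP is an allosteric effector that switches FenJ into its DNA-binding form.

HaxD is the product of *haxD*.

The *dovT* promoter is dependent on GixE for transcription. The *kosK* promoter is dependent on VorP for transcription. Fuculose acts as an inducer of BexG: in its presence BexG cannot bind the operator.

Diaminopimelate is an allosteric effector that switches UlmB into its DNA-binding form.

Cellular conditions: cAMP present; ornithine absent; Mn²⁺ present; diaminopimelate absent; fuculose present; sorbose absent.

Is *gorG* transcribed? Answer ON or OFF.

Mn²⁺ is present, so ElnZ is inactive.
With no repressor bound, *gixE* is transcribed.
So GixE is produced and active.
No repressor is bound and GixE is active, so *dovT* is transcribed.
So DovT is produced and active.
cAMP is present, so FenJ is active.
Fuculose is present, so BexG is inactive.
No repressor is bound and FenJ is active, so *haxF* is transcribed.
So HaxF is produced and active.
Diaminopimelate is absent, so UlmB is inactive.
Sorbose is absent, so FubW is inactive.
With no repressor bound, *cilY* is transcribed.
So CilY is produced and active.
Activator CilY is present, so *haxD* is transcribed.
So HaxD is produced and active.
No repressor is bound and DovT and HaxF and HaxD are active, so *gorG* is transcribed.

ON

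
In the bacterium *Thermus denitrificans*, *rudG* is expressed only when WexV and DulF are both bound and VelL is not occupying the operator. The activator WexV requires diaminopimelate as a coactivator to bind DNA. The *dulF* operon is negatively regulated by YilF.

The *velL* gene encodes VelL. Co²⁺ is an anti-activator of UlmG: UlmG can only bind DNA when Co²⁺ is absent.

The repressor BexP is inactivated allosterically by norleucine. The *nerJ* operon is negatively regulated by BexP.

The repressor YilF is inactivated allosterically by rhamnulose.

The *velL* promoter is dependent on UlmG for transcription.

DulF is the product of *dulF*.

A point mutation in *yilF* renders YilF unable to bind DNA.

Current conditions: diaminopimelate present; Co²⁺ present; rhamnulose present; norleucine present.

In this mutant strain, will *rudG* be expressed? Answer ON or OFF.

Diaminopimelate is present, so WexV is active.
Co²⁺ is present, so UlmG is inactive.
Required activator UlmG is absent, so *velL* is not transcribed.
So VelL is not produced.
YilF is non-functional in this strain, so it has no effect.
With no repressor bound, *dulF* is transcribed.
So DulF is produced and active.
No repressor is bound and WexV and DulF are active, so *rudG* is transcribed.

ON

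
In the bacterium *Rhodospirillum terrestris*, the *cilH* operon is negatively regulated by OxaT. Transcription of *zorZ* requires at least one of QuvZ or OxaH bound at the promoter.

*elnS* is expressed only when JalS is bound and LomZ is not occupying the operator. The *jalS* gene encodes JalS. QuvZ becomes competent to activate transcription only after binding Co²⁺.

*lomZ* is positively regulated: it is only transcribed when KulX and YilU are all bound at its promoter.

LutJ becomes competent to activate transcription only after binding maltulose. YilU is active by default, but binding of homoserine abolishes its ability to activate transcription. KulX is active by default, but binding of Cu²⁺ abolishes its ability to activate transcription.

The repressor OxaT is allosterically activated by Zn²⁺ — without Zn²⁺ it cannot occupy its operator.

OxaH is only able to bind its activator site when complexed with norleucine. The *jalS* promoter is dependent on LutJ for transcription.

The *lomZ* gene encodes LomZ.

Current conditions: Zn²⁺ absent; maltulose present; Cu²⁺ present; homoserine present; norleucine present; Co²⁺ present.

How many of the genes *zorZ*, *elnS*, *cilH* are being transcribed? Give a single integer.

Co²⁺ is present, so QuvZ is active.
Norleucine is present, so OxaH is active.
Activator QuvZ is present, so *zorZ* is transcribed.
→ *zorZ* is ON.
Maltulose is present, so LutJ is active.
No repressor is bound and LutJ is active, so *jalS* is transcribed.
So JalS is produced and active.
Cu²⁺ is present, so KulX is inactive.
Homoserine is present, so YilU is inactive.
Required activator KulX is absent, so *lomZ* is not transcribed.
So LomZ is not produced.
No repressor is bound and JalS is active, so *elnS* is transcribed.
→ *elnS* is ON.
Zn²⁺ is absent, so OxaT is inactive.
With no repressor bound, *cilH* is transcribed.
→ *cilH* is ON.
3 of the 3 genes are transcribed.

3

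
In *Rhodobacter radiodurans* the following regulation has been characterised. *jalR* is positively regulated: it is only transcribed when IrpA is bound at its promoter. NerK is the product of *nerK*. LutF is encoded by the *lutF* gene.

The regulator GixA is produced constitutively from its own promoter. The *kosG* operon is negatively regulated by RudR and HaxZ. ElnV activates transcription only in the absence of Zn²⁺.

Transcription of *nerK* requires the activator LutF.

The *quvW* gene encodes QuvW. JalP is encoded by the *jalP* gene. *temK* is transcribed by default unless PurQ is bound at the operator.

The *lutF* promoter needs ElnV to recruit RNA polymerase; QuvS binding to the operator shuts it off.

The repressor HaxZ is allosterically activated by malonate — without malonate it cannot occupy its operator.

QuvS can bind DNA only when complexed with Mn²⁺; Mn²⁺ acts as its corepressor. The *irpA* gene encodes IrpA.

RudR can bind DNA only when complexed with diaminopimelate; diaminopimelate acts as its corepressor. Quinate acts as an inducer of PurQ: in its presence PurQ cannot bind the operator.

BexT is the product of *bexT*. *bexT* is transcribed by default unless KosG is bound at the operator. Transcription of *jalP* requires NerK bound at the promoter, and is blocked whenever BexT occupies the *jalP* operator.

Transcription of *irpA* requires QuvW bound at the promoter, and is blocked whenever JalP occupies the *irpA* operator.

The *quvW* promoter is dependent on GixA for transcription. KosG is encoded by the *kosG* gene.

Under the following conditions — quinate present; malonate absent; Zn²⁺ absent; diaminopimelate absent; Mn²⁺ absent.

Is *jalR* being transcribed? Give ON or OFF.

Diaminopimelate is absent, so RudR is inactive.
Malonate is absent, so HaxZ is inactive.
With no repressor bound, *kosG* is transcribed.
So KosG is produced and active.
With repressor KosG bound, *bexT* is not transcribed.
So BexT is not produced.
Zn²⁺ is absent, so ElnV is active.
Mn²⁺ is absent, so QuvS is inactive.
No repressor is bound and ElnV is active, so *lutF* is transcribed.
So LutF is produced and active.
No repressor is bound and LutF is active, so *nerK* is transcribed.
So NerK is produced and active.
No repressor is bound and NerK is active, so *jalP* is transcribed.
So JalP is produced and active.
GixA is produced constitutively and is active.
No repressor is bound and GixA is active, so *quvW* is transcribed.
So QuvW is produced and active.
With repressor JalP bound, *irpA* is not transcribed.
So IrpA is not produced.
Required activator IrpA is absent, so *jalR* is not transcribed.

OFF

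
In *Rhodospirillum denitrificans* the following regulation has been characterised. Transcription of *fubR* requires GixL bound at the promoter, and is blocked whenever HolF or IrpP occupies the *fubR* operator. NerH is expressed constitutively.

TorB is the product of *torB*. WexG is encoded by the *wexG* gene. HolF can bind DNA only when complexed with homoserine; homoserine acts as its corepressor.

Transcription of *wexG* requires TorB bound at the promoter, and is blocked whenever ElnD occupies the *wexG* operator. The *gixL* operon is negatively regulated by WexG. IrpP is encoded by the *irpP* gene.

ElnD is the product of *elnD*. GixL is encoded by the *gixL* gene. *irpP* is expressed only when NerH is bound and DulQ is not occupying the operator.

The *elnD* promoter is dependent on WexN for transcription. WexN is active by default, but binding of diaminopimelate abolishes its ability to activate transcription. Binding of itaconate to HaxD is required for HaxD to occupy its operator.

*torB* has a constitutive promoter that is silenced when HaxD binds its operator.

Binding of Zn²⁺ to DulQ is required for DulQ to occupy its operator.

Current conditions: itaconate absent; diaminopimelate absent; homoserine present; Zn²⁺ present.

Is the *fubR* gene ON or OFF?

OFF

Homoserine is present, so HolF is active.
NerH is produced constitutively and is active.
Zn²⁺ is present, so DulQ is active.
With repressor DulQ bound, *irpP* is not transcribed.
So IrpP is not produced.
Itaconate is absent, so HaxD is inactive.
With no repressor bound, *torB* is transcribed.
So TorB is produced and active.
Diaminopimelate is absent, so WexN is active.
No repressor is bound and WexN is active, so *elnD* is transcribed.
So ElnD is produced and active.
With repressor ElnD bound, *wexG* is not transcribed.
So WexG is not produced.
With no repressor bound, *gixL* is transcribed.
So GixL is produced and active.
With repressor HolF bound, *fubR* is not transcribed.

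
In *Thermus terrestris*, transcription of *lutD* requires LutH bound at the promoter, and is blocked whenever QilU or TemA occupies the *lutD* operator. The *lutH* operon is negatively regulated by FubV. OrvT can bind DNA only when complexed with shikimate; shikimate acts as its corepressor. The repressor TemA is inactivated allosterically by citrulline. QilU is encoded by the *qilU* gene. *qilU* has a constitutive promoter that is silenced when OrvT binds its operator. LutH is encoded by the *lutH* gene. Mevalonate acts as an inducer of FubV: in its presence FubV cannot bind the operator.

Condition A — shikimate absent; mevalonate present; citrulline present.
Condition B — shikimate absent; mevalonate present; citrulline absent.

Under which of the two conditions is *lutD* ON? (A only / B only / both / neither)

neither

Condition A:
Shikimate is absent, so OrvT is inactive.
With no repressor bound, *qilU* is transcribed.
So QilU is produced and active.
Mevalonate is present, so FubV is inactive.
With no repressor bound, *lutH* is transcribed.
So LutH is produced and active.
Citrulline is present, so TemA is inactive.
With repressor QilU bound, *lutD* is not transcribed.
→ *lutD* is OFF in A.
Condition B:
Shikimate is absent, so OrvT is inactive.
With no repressor bound, *qilU* is transcribed.
So QilU is produced and active.
Mevalonate is present, so FubV is inactive.
With no repressor bound, *lutH* is transcribed.
So LutH is produced and active.
Citrulline is absent, so TemA is active.
With repressor QilU bound, *lutD* is not transcribed.
→ *lutD* is OFF in B.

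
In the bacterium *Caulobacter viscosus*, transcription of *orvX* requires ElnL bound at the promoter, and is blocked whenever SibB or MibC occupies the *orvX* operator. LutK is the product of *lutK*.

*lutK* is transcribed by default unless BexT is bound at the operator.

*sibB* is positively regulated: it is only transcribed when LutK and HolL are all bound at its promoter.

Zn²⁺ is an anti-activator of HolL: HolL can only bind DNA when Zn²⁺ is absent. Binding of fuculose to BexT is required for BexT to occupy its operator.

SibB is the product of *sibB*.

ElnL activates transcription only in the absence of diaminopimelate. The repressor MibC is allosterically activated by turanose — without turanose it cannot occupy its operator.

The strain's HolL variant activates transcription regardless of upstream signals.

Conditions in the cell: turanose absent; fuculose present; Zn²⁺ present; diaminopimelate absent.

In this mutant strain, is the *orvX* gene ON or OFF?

ON

Diaminopimelate is absent, so ElnL is active.
Fuculose is present, so BexT is active.
With repressor BexT bound, *lutK* is not transcribed.
So LutK is not produced.
HolL is constitutively active in this strain.
Required activator LutK is absent, so *sibB* is not transcribed.
So SibB is not produced.
Turanose is absent, so MibC is inactive.
No repressor is bound and ElnL is active, so *orvX* is transcribed.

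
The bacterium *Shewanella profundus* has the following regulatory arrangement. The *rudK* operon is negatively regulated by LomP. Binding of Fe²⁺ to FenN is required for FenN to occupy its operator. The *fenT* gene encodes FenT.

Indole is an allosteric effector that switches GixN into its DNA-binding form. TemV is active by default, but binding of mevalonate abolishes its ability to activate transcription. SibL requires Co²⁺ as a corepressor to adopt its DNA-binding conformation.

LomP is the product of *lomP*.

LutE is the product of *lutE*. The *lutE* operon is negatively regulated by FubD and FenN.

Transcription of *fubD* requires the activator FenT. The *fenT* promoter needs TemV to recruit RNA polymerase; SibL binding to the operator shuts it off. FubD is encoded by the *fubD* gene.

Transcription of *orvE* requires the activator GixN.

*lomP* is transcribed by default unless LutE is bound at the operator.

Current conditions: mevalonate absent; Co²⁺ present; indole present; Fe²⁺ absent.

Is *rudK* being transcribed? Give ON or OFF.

ON

Mevalonate is absent, so TemV is active.
Co²⁺ is present, so SibL is active.
With repressor SibL bound, *fenT* is not transcribed.
So FenT is not produced.
Required activator FenT is absent, so *fubD* is not transcribed.
So FubD is not produced.
Fe²⁺ is absent, so FenN is inactive.
With no repressor bound, *lutE* is transcribed.
So LutE is produced and active.
With repressor LutE bound, *lomP* is not transcribed.
So LomP is not produced.
With no repressor bound, *rudK* is transcribed.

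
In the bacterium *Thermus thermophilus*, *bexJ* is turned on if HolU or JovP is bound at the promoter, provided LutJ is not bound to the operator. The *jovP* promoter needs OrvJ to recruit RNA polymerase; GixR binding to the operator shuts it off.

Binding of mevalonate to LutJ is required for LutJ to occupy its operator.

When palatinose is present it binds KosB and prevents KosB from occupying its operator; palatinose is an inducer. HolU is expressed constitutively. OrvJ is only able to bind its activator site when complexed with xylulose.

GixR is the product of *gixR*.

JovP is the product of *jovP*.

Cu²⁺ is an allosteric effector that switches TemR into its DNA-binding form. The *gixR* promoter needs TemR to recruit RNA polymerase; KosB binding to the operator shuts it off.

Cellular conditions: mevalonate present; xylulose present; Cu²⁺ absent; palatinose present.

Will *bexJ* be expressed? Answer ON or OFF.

OFF

HolU is produced constitutively and is active.
Xylulose is present, so OrvJ is active.
Palatinose is present, so KosB is inactive.
Cu²⁺ is absent, so TemR is inactive.
Required activator TemR is absent, so *gixR* is not transcribed.
So GixR is not produced.
No repressor is bound and OrvJ is active, so *jovP* is transcribed.
So JovP is produced and active.
Mevalonate is present, so LutJ is active.
With repressor LutJ bound, *bexJ* is not transcribed.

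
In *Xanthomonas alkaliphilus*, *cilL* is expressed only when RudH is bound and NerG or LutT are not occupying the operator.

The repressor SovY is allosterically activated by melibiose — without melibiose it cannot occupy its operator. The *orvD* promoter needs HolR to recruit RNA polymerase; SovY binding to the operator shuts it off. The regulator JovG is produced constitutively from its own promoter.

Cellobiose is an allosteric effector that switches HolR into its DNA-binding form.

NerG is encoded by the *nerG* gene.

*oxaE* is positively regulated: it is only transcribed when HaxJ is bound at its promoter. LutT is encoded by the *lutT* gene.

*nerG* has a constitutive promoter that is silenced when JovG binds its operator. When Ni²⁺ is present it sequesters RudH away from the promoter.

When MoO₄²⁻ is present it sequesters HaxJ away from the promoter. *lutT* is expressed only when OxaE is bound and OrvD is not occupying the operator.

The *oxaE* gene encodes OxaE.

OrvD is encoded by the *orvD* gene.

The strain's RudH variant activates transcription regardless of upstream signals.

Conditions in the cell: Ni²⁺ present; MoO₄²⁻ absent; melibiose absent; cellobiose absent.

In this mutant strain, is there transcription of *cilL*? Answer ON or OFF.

JovG is produced constitutively and is active.
With repressor JovG bound, *nerG* is not transcribed.
So NerG is not produced.
RudH is constitutively active in this strain.
MoO₄²⁻ is absent, so HaxJ is active.
No repressor is bound and HaxJ is active, so *oxaE* is transcribed.
So OxaE is produced and active.
Melibiose is absent, so SovY is inactive.
Cellobiose is absent, so HolR is inactive.
Required activator HolR is absent, so *orvD* is not transcribed.
So OrvD is not produced.
No repressor is bound and OxaE is active, so *lutT* is transcribed.
So LutT is produced and active.
With repressor LutT bound, *cilL* is not transcribed.

OFF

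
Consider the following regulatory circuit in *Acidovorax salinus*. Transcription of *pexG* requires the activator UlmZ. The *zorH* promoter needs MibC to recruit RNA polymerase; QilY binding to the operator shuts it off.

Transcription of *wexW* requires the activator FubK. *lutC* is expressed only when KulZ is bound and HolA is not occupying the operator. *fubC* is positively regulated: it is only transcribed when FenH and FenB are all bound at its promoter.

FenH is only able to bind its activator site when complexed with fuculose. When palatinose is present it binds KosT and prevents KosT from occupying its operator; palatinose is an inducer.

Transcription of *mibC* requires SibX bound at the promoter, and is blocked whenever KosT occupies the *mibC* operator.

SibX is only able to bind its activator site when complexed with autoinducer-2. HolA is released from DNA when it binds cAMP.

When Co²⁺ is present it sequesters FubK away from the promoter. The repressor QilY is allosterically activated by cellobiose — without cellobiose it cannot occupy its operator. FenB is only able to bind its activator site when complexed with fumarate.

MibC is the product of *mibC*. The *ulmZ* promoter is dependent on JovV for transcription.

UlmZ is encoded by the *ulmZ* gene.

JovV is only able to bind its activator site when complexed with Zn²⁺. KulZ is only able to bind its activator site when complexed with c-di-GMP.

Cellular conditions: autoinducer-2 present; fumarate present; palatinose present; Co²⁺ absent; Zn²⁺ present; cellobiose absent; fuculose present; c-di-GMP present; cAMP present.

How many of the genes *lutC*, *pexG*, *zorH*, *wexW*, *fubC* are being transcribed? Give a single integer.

cAMP is present, so HolA is inactive.
c-di-GMP is present, so KulZ is active.
No repressor is bound and KulZ is active, so *lutC* is transcribed.
→ *lutC* is ON.
Zn²⁺ is present, so JovV is active.
No repressor is bound and JovV is active, so *ulmZ* is transcribed.
So UlmZ is produced and active.
No repressor is bound and UlmZ is active, so *pexG* is transcribed.
→ *pexG* is ON.
Palatinose is present, so KosT is inactive.
Autoinducer-2 is present, so SibX is active.
No repressor is bound and SibX is active, so *mibC* is transcribed.
So MibC is produced and active.
Cellobiose is absent, so QilY is inactive.
No repressor is bound and MibC is active, so *zorH* is transcribed.
→ *zorH* is ON.
Co²⁺ is absent, so FubK is active.
No repressor is bound and FubK is active, so *wexW* is transcribed.
→ *wexW* is ON.
Fuculose is present, so FenH is active.
Fumarate is present, so FenB is active.
No repressor is bound and FenH and FenB are active, so *fubC* is transcribed.
→ *fubC* is ON.
5 of the 5 genes are transcribed.

5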